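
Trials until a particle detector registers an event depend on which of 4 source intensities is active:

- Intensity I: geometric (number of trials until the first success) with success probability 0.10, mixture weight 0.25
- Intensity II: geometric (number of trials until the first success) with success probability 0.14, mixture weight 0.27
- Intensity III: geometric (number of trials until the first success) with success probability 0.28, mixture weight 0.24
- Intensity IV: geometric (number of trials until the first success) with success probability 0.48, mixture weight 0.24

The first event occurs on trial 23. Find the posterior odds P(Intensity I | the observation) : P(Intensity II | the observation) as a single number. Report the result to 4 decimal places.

Posterior odds = (π_i f_i(x)) / (π_j f_j(x)); the normalising sum cancels.
Geometric probabilities:
  L_I = 0.10·(1−0.10)^22 = 0.10·0.0984771 = 0.00984771
  L_II = 0.14·(1−0.14)^22 = 0.14·0.0362215 = 0.005071
  L_III = 0.28·(1−0.28)^22 = 0.28·0.000726633 = 0.000203457
  L_IV = 0.48·(1−0.48)^22 = 0.48·5.65033e-07 = 2.71216e-07
Posterior odds = (π_I·L_I) / (π_II·L_II) = (0.25·0.00984771) / (0.27·0.005071) = 0.00246193 / 0.00136917 ≈ 1.7981

1.7981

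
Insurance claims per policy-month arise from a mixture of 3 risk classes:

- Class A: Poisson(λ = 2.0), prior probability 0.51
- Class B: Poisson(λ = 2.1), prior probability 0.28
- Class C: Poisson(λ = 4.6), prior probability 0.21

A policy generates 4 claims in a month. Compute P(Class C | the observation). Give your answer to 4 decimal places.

P(component k | x) = π_k·f_k(x) / marginal(x), where marginal(x) = Σ_j π_j·f_j(x).
Component likelihoods at x = 4 claims:
  f_A = 0.0902235
  f_B = 0.099231
  f_C = 0.187528
Multiply by the mixture weights:
  π_A·f_A = 0.51 × 0.0902235 = 0.046014
  π_B·f_B = 0.28 × 0.099231 = 0.0277847
  π_C·f_C = 0.21 × 0.187528 = 0.0393808
Denominator: 0.046014 + 0.0277847 + 0.0393808 = 0.11318
So the posterior for Class C is 0.0393808 / 0.11318 ≈ 0.3480.

0.3480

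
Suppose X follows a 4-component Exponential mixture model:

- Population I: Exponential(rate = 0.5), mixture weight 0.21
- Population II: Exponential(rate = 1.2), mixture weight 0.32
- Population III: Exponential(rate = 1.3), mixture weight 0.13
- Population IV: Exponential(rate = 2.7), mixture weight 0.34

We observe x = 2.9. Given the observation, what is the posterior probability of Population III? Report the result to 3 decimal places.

0.096

The responsibility of component k is P(Z=k) f_k(x) divided by Σ_j P(Z=j) f_j(x).
Exponential densities:
  p_I = 0.5·e^(−0.5·2.9) = 0.5·e^(−1.4500) = 0.117285
  p_II = 1.2·e^(−1.2·2.9) = 1.2·e^(−3.4800) = 0.0369689
  p_III = 1.3·e^(−1.3·2.9) = 1.3·e^(−3.7700) = 0.0299677
  p_IV = 2.7·e^(−2.7·2.9) = 2.7·e^(−7.8300) = 0.00107359
Prior × likelihood for each component:
  P(Z=I)·p_I = 0.21 × 0.117285 = 0.0246299
  P(Z=II)·p_II = 0.32 × 0.0369689 = 0.01183
  P(Z=III)·p_III = 0.13 × 0.0299677 = 0.0038958
  P(Z=IV)·p_IV = 0.34 × 0.00107359 = 0.00036502
Normaliser: 0.0246299 + 0.01183 + 0.0038958 + 0.00036502 = 0.0407207
P(Population III | x) ≈ 0.096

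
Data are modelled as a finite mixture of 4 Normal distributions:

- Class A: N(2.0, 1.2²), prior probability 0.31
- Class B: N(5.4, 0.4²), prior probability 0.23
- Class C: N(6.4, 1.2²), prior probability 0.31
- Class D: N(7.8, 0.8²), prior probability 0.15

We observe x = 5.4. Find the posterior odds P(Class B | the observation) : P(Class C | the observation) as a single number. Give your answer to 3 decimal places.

3.150

Since P(k|x) ∝ π_k f_k(x), the posterior odds are π_i f_i(x) / (π_j f_j(x)).
Normal densities:
  f_A = (1/(1.2·√(2π)))·exp(−(5.4−2.0)²/(2·1.2²)) = 0.332452·exp(-4.01389) = 0.00600508
  f_B = (1/(0.4·√(2π)))·exp(−(5.4−5.4)²/(2·0.4²)) = 0.997356·exp(-0.00000) = 0.997356
  f_C = (1/(1.2·√(2π)))·exp(−(5.4−6.4)²/(2·1.2²)) = 0.332452·exp(-0.34722) = 0.234927
  f_D = (1/(0.8·√(2π)))·exp(−(5.4−7.8)²/(2·0.8²)) = 0.498678·exp(-4.50000) = 0.00553981
0.229392 / 0.0728272 ≈ 3.150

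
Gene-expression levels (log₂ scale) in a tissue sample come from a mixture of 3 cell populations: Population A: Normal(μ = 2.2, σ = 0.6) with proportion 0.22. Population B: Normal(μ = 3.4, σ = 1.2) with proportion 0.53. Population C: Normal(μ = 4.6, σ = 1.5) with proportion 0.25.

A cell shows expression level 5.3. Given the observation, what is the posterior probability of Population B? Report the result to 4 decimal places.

0.4576

By Bayes' theorem, P(k | x) = π_k f_k(x) / Σ_j π_j f_j(x).
Normal densities:
  p_A = (1/(0.6·√(2π)))·exp(−(5.3−2.2)²/(2·0.6²)) = 0.664904·exp(-13.34722) = 1.06202e-06
  p_B = (1/(1.2·√(2π)))·exp(−(5.3−3.4)²/(2·1.2²)) = 0.332452·exp(-1.25347) = 0.0949189
  p_C = (1/(1.5·√(2π)))·exp(−(5.3−4.6)²/(2·1.5²)) = 0.265962·exp(-0.10889) = 0.238522
Multiply by the mixture weights:
  π_A·p_A = 0.22 × 1.06202e-06 = 2.33645e-07
  π_B·p_B = 0.53 × 0.0949189 = 0.050307
  π_C·p_C = 0.25 × 0.238522 = 0.0596306
Denominator: 2.33645e-07 + 0.050307 + 0.0596306 = 0.109938
P(Population B | 5.3) ≈ 0.4576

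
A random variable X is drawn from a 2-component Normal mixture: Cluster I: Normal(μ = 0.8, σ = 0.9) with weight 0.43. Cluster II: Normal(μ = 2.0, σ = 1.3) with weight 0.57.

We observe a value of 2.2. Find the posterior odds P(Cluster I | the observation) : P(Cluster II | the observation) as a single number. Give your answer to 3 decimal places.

0.329

Posterior odds = (P(Z=i) f_i(x)) / (P(Z=j) f_j(x)); the normalising sum cancels.
Evaluate each component's likelihood at the observed value:
  p_I = 0.132198
  p_II = 0.303268
0.0568451 / 0.172863 ≈ 0.329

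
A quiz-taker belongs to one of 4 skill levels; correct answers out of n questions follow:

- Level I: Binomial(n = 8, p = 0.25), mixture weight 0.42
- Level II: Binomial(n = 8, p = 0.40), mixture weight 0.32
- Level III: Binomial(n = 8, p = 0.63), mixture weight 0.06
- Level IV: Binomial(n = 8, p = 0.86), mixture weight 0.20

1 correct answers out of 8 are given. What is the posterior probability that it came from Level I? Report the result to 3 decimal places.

The responsibility of component k is π_k f_k(x) divided by Σ_j π_j f_j(x).
Component likelihoods at x = 1 correct answers out of 8:
  f_I = 0.266968
  f_II = 0.0895795
  f_III = 0.00478457
  f_IV = 7.25245e-06
Prior × likelihood for each component:
  π_I·f_I = 0.42 × 0.266968 = 0.112126
  π_II·f_II = 0.32 × 0.0895795 = 0.0286654
  π_III·f_III = 0.06 × 0.00478457 = 0.000287074
  π_IV·f_IV = 0.20 × 7.25245e-06 = 1.45049e-06
Normaliser: 0.112126 + 0.0286654 + 0.000287074 + 1.45049e-06 = 0.14108
So the posterior for Level I is 0.112126 / 0.14108 ≈ 0.795.

0.795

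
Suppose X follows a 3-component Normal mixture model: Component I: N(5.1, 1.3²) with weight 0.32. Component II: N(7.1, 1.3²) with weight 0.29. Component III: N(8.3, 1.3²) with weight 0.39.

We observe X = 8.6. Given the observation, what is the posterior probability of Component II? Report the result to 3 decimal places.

0.277

The responsibility of component k is π_k f_k(x) divided by Σ_j π_j f_j(x).
Component likelihoods at x = 8.6:
  f_I = 0.00818409
  f_II = 0.157712
  f_III = 0.298815
Weight by the priors:
  π_I·f_I = 0.32 × 0.00818409 = 0.00261891
  π_II·f_II = 0.29 × 0.157712 = 0.0457365
  π_III·f_III = 0.39 × 0.298815 = 0.116538
Evidence: 0.00261891 + 0.0457365 + 0.116538 = 0.164893
P(Component II | the observation) = 0.0457365 / 0.164893 ≈ 0.277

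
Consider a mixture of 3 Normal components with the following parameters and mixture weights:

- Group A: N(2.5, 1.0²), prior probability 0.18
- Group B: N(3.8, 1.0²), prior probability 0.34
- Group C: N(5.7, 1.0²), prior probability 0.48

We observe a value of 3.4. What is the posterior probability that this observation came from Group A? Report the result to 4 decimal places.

By Bayes' theorem, P(k | x) = π_k f_k(x) / Σ_j π_j f_j(x).
Evaluate each component's likelihood at the observed value:
  L_A = (1/(1.0·√(2π)))·exp(−(3.4−2.5)²/(2·1.0²)) = 0.398942·exp(-0.40500) = 0.266085
  L_B = (1/(1.0·√(2π)))·exp(−(3.4−3.8)²/(2·1.0²)) = 0.398942·exp(-0.08000) = 0.36827
  L_C = (1/(1.0·√(2π)))·exp(−(3.4−5.7)²/(2·1.0²)) = 0.398942·exp(-2.64500) = 0.028327
Prior × likelihood for each component:
  π_A·L_A = 0.18 × 0.266085 = 0.0478953
  π_B·L_B = 0.34 × 0.36827 = 0.125212
  π_C·L_C = 0.48 × 0.028327 = 0.013597
Evidence: 0.0478953 + 0.125212 + 0.013597 = 0.186704
Responsibility of Group A: 0.0478953 / 0.186704 ≈ 0.2565

0.2565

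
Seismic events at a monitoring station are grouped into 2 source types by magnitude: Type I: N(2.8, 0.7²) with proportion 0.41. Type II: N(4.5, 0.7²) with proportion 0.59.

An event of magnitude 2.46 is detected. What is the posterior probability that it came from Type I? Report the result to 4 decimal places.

By Bayes' theorem, P(k | x) = π_k f_k(x) / Σ_j π_j f_j(x).
Component likelihoods at x = 2.46:
  f_I = (1/(0.7·√(2π)))·exp(−(2.46−2.8)²/(2·0.7²)) = 0.569918·exp(-0.11796) = 0.506504
  f_II = (1/(0.7·√(2π)))·exp(−(2.46−4.5)²/(2·0.7²)) = 0.569918·exp(-4.24653) = 0.00815769
Weight by the priors:
  π_I·f_I = 0.41 × 0.506504 = 0.207667
  π_II·f_II = 0.59 × 0.00815769 = 0.00481304
Denominator: 0.207667 + 0.00481304 = 0.21248
Responsibility of Type I: 0.207667 / 0.21248 ≈ 0.9773

0.9773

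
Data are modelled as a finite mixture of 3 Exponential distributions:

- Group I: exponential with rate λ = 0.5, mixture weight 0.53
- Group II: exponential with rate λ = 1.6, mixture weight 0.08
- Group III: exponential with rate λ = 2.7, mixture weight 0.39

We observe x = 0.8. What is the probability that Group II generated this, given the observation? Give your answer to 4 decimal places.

By Bayes' theorem, P(k | x) = π_k f_k(x) / Σ_j π_j f_j(x).
Exponential densities:
  p_I = 0.33516
  p_II = 0.44486
  p_III = 0.311378
Multiply by the mixture weights:
  π_I·p_I = 0.53 × 0.33516 = 0.177635
  π_II·p_II = 0.08 × 0.44486 = 0.0355888
  π_III·p_III = 0.39 × 0.311378 = 0.121437
Evidence: 0.177635 + 0.0355888 + 0.121437 = 0.334661
Responsibility of Group II: 0.0355888 / 0.334661 ≈ 0.1063

0.1063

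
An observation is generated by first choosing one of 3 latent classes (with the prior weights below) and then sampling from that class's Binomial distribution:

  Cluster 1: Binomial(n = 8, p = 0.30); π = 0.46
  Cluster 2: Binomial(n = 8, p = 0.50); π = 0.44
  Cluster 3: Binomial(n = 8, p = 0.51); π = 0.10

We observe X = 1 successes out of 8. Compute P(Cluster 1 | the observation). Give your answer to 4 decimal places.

P(component k | x) = π_k·f_k(x) / marginal(x), where marginal(x) = Σ_j π_j·f_j(x).
Evaluate each component's likelihood at the observed value:
  L_1 = C(8,1)·0.30^1·0.70^7 = 8·0.3·0.0823543 = 0.19765
  L_2 = C(8,1)·0.50^1·0.50^7 = 8·0.5·0.0078125 = 0.03125
  L_3 = C(8,1)·0.51^1·0.49^7 = 8·0.51·0.00678223 = 0.0276715
Unnormalised posteriors:
  π_1·L_1 = 0.46 × 0.19765 = 0.0909191
  π_2·L_2 = 0.44 × 0.03125 = 0.01375
  π_3·L_3 = 0.10 × 0.0276715 = 0.00276715
Normaliser: 0.0909191 + 0.01375 + 0.00276715 = 0.107436
Responsibility of Cluster 1: 0.0909191 / 0.107436 ≈ 0.8463

0.8463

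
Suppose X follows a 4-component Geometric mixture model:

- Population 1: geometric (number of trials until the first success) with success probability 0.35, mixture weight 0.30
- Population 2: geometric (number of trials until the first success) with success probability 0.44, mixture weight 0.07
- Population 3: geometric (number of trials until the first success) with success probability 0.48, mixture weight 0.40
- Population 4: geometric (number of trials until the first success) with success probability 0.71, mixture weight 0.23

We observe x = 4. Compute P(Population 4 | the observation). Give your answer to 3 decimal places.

0.061

Posterior ∝ prior × likelihood, so P(k | x) ∝ π_k f_k(x); normalise over all components.
Geometric probabilities:
  f_1 = 0.0961188
  f_2 = 0.077271
  f_3 = 0.0674918
  f_4 = 0.0173162
Unnormalised posteriors:
  π_1·f_1 = 0.30 × 0.0961188 = 0.0288356
  π_2·f_2 = 0.07 × 0.077271 = 0.00540897
  π_3·f_3 = 0.40 × 0.0674918 = 0.0269967
  π_4·f_4 = 0.23 × 0.0173162 = 0.00398272
Normaliser: 0.0288356 + 0.00540897 + 0.0269967 + 0.00398272 = 0.0652241
P(Population 4 | 4) = 0.00398272 / 0.0652241 ≈ 0.061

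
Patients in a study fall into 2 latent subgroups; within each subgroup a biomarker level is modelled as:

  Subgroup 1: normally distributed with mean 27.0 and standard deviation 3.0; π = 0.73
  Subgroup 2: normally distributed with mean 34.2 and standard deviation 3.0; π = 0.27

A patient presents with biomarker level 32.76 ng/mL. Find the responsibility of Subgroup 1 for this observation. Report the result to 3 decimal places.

P(component k | x) = π_k·f_k(x) / marginal(x), where marginal(x) = Σ_j π_j·f_j(x).
Component likelihoods at x = 32.76 ng/mL:
  f_1 = 0.0210522
  f_2 = 0.118511
Weight by the priors:
  π_1·f_1 = 0.73 × 0.0210522 = 0.0153681
  π_2·f_2 = 0.27 × 0.118511 = 0.0319979
Evidence: 0.0153681 + 0.0319979 = 0.047366
So the posterior for Subgroup 1 is 0.0153681 / 0.047366 ≈ 0.324.

0.324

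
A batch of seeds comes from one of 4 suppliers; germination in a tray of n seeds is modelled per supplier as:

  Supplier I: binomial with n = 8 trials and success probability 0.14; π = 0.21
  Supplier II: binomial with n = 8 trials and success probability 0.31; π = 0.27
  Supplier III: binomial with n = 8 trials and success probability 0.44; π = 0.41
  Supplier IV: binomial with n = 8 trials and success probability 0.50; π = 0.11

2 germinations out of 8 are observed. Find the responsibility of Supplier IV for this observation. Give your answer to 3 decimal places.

0.059

P(component k | x) = P(Z=k)·f_k(x) / marginal(x), where marginal(x) = Σ_j P(Z=j)·f_j(x).
Component likelihoods at x = 2 germinations out of 8:
  L_I = C(8,2)·0.14^2·0.86^6 = 28·0.0196·0.404567 = 0.222026
  L_II = C(8,2)·0.31^2·0.69^6 = 28·0.0961·0.107918 = 0.290386
  L_III = C(8,2)·0.44^2·0.56^6 = 28·0.1936·0.030841 = 0.167183
  L_IV = C(8,2)·0.50^2·0.50^6 = 28·0.25·0.015625 = 0.109375
Prior × likelihood for each component:
  P(Z=I)·L_I = 0.21 × 0.222026 = 0.0466256
  P(Z=II)·L_II = 0.27 × 0.290386 = 0.0784043
  P(Z=III)·L_III = 0.41 × 0.167183 = 0.0685449
  P(Z=IV)·L_IV = 0.11 × 0.109375 = 0.0120313
Evidence: 0.0466256 + 0.0784043 + 0.0685449 + 0.0120313 = 0.205606
Responsibility of Supplier IV: 0.0120313 / 0.205606 ≈ 0.059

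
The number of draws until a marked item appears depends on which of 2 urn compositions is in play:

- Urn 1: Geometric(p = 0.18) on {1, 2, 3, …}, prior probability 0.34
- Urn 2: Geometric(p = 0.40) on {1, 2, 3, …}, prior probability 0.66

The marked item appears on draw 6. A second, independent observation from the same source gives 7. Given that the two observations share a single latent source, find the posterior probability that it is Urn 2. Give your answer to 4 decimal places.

Apply Bayes' rule: the posterior for each component is proportional to its prior times its likelihood at x.
Since both observations come from the same component, the likelihood for component k is f_k(x₁)·f_k(x₂).
  p_1 = [0.18·(1−0.18)^5 = 0.18·0.37074 = 0.0667332] × [0.0547212] = 0.00365172
  p_2 = [0.40·(1−0.40)^5 = 0.40·0.07776 = 0.031104] × [0.0186624] = 0.000580475
Unnormalised posteriors:
  π_1·p_1 = 0.34 × 0.00365172 = 0.00124158
  π_2·p_2 = 0.66 × 0.000580475 = 0.000383114
Sum: 0.00124158 + 0.000383114 = 0.0016247
P(Urn 2 | data) = 0.000383114 / 0.0016247 ≈ 0.2358

0.2358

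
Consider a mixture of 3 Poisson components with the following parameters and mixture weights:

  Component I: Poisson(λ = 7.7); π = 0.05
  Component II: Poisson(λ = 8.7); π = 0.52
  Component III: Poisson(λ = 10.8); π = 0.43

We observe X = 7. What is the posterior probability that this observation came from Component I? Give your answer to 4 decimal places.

Posterior ∝ prior × likelihood, so P(k | x) ∝ π_k f_k(x); normalise over all components.
Poisson probabilities:
  f_I = e^(−7.7)·7.7^7/7! = 0.144191
  f_II = e^(−8.7)·8.7^7/7! = 0.124693
  f_III = e^(−10.8)·10.8^7/7! = 0.0693674
Prior × likelihood for each component:
  π_I·f_I = 0.05 × 0.144191 = 0.00720953
  π_II·f_II = 0.52 × 0.124693 = 0.0648404
  π_III·f_III = 0.43 × 0.0693674 = 0.029828
Sum: 0.00720953 + 0.0648404 + 0.029828 = 0.101878
So the posterior for Component I is 0.00720953 / 0.101878 ≈ 0.0708.

0.0708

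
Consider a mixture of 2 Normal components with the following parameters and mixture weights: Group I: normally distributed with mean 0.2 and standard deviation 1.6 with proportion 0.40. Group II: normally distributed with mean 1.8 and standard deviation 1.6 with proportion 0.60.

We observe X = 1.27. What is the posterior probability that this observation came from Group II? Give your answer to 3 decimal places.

P(component k | x) = π_k·f_k(x) / marginal(x), where marginal(x) = Σ_j π_j·f_j(x).
Component likelihoods at x = 1.27:
  L_I = 0.199377
  L_II = 0.236028
Weight by the priors:
  π_I·L_I = 0.40 × 0.199377 = 0.079751
  π_II·L_II = 0.60 × 0.236028 = 0.141617
Sum: 0.079751 + 0.141617 = 0.221368
So the posterior for Group II is 0.141617 / 0.221368 ≈ 0.640.

0.640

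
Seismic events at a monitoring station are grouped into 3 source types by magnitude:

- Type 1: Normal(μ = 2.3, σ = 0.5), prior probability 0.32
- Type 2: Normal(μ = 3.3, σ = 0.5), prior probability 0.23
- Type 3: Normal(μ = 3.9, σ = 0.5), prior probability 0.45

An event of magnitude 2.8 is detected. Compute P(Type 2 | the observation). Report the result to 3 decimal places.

0.373

Apply Bayes' rule: the posterior for each component is proportional to its prior times its likelihood at x.
Component likelihoods at x = 2.8:
  L_1 = 0.483941
  L_2 = 0.483941
  L_3 = 0.0709492
Weight by the priors:
  π_1·L_1 = 0.32 × 0.483941 = 0.154861
  π_2·L_2 = 0.23 × 0.483941 = 0.111307
  π_3·L_3 = 0.45 × 0.0709492 = 0.0319271
Sum: 0.154861 + 0.111307 + 0.0319271 = 0.298095
P(Type 2 | data) ≈ 0.373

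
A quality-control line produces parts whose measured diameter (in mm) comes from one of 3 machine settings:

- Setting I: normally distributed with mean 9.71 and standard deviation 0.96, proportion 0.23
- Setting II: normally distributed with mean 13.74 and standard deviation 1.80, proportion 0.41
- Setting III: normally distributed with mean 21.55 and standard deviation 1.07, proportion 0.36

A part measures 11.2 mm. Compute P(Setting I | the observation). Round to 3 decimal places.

The responsibility of component k is w_k f_k(x) divided by Σ_j w_j f_j(x).
Normal densities:
  p_I = (1/(0.96·√(2π)))·exp(−(11.2−9.71)²/(2·0.96²)) = 0.415565·exp(-1.20448) = 0.124606
  p_II = (1/(1.80·√(2π)))·exp(−(11.2−13.74)²/(2·1.80²)) = 0.221635·exp(-0.99562) = 0.0818929
  p_III = (1/(1.07·√(2π)))·exp(−(11.2−21.55)²/(2·1.07²)) = 0.372843·exp(-46.78247) = 1.79539e-21
Weight by the priors:
  w_I·p_I = 0.23 × 0.124606 = 0.0286594
  w_II·p_II = 0.41 × 0.0818929 = 0.0335761
  w_III·p_III = 0.36 × 1.79539e-21 = 6.46339e-22
Marginal: 0.0286594 + 0.0335761 + 6.46339e-22 = 0.0622355
P(Setting I | data) = 0.0286594 / 0.0622355 ≈ 0.460

0.460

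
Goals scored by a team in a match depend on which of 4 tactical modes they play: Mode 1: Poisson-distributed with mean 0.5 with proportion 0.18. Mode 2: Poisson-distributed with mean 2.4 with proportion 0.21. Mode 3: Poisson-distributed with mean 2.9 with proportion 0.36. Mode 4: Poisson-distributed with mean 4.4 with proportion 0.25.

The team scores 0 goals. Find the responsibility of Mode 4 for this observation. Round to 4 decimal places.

Posterior ∝ prior × likelihood, so P(k | x) ∝ π_k f_k(x); normalise over all components.
Component likelihoods at x = 0 goals:
  p_1 = e^(−0.5)·0.5^0/0! = 0.606531
  p_2 = e^(−2.4)·2.4^0/0! = 0.090718
  p_3 = e^(−2.9)·2.9^0/0! = 0.0550232
  p_4 = e^(−4.4)·4.4^0/0! = 0.0122773
Multiply by the mixture weights:
  π_1·p_1 = 0.18 × 0.606531 = 0.109176
  π_2·p_2 = 0.21 × 0.090718 = 0.0190508
  π_3·p_3 = 0.36 × 0.0550232 = 0.0198084
  π_4·p_4 = 0.25 × 0.0122773 = 0.00306933
Denominator: 0.109176 + 0.0190508 + 0.0198084 + 0.00306933 = 0.151104
So the posterior for Mode 4 is 0.00306933 / 0.151104 ≈ 0.0203.

0.0203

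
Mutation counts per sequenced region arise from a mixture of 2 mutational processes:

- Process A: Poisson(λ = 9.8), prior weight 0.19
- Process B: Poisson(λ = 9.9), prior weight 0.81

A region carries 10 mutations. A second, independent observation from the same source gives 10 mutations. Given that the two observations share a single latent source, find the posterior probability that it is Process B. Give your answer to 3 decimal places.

0.810

Apply Bayes' rule: the posterior for each component is proportional to its prior times its likelihood at x.
Since both observations come from the same component, the likelihood for component k is f_k(x₁)·f_k(x₂).
  p_A = [0.124857] × [0.124857] = 0.0155892
  p_B = [0.125047] × [0.125047] = 0.0156368
Unnormalised posteriors:
  w_A·p_A = 0.19 × 0.0155892 = 0.00296195
  w_B·p_B = 0.81 × 0.0156368 = 0.0126658
Evidence: 0.00296195 + 0.0126658 = 0.0156277
P(Process B | data) = 0.0126658 / 0.0156277 ≈ 0.810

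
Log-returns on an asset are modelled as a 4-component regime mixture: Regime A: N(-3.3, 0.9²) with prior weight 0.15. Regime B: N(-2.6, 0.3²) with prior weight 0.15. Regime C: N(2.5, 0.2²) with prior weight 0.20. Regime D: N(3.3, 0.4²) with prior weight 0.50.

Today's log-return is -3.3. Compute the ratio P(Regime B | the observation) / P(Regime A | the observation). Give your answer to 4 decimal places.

The posterior odds equal the prior odds times the likelihood ratio: (P(Z=i)/P(Z=j))·(f_i(x)/f_j(x)).
Normal densities:
  f_A = (1/(0.9·√(2π)))·exp(−(-3.3−-3.3)²/(2·0.9²)) = 0.443269·exp(-0.00000) = 0.443269
  f_B = (1/(0.3·√(2π)))·exp(−(-3.3−-2.6)²/(2·0.3²)) = 1.329808·exp(-2.72222) = 0.0874063
  f_C = (1/(0.2·√(2π)))·exp(−(-3.3−2.5)²/(2·0.2²)) = 1.994711·exp(-420.50000) = 4.77585e-183
  f_D = (1/(0.4·√(2π)))·exp(−(-3.3−3.3)²/(2·0.4²)) = 0.997356·exp(-136.12500) = 7.59475e-60
Odds = (0.15/0.15) × (0.0874063/0.443269) = 1 × 0.197186 ≈ 0.1972

0.1972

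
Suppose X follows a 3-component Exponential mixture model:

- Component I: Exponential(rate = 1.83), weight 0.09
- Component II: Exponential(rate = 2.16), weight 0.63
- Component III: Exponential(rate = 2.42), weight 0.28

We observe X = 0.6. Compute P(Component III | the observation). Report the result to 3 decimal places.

The responsibility of component k is π_k f_k(x) divided by Σ_j π_j f_j(x).
Exponential densities:
  f_I = 1.83·e^(−1.83·0.6) = 1.83·e^(−1.0980) = 0.610374
  f_II = 2.16·e^(−2.16·0.6) = 2.16·e^(−1.2960) = 0.591028
  f_III = 2.42·e^(−2.42·0.6) = 2.42·e^(−1.4520) = 0.566526
Weight by the priors:
  π_I·f_I = 0.09 × 0.610374 = 0.0549336
  π_II·f_II = 0.63 × 0.591028 = 0.372348
  π_III·f_III = 0.28 × 0.566526 = 0.158627
Normaliser: 0.0549336 + 0.372348 + 0.158627 = 0.585909
P(Component III | x) ≈ 0.271

0.271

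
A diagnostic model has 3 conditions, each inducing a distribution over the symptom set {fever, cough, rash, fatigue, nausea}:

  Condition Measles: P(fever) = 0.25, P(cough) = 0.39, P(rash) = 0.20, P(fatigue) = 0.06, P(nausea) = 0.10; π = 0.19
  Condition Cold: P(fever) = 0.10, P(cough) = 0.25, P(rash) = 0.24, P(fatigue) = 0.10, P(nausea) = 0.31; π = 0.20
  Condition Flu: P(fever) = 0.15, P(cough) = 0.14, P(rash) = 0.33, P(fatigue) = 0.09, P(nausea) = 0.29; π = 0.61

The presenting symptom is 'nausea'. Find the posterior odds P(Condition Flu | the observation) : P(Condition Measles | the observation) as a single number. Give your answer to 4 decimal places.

9.3105

Since P(k|x) ∝ π_k f_k(x), the posterior odds are π_i f_i(x) / (π_j f_j(x)).
Categorical probabilities:
  L_Measles = P(nausea | comp) = 0.10
  L_Cold = P(nausea | comp) = 0.31
  L_Flu = P(nausea | comp) = 0.29
Odds = (0.61/0.19) × (0.29/0.1) = 3.21053 × 2.9 ≈ 9.3105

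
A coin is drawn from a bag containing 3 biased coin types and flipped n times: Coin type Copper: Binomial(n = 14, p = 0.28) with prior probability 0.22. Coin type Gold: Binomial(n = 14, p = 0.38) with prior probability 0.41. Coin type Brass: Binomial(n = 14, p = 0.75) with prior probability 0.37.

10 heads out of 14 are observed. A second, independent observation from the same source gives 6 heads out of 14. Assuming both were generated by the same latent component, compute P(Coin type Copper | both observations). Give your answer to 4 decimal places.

0.0128

Apply Bayes' rule: the posterior for each component is proportional to its prior times its likelihood at x.
Since both observations come from the same component, the likelihood for component k is f_k(x₁)·f_k(x₂).
  L_Copper = [0.000796791] × [0.104511] = 8.32737e-05
  L_Gold = [0.00928617] × [0.19742] = 0.00183327
  L_Brass = [0.220195] × [0.00815536] = 0.00179577
Prior × likelihood for each component:
  π_Copper·L_Copper = 0.22 × 8.32737e-05 = 1.83202e-05
  π_Gold·L_Gold = 0.41 × 0.00183327 = 0.000751642
  π_Brass·L_Brass = 0.37 × 0.00179577 = 0.000664433
Sum: 1.83202e-05 + 0.000751642 + 0.000664433 = 0.0014344
So the posterior for Coin type Copper is 1.83202e-05 / 0.0014344 ≈ 0.0128.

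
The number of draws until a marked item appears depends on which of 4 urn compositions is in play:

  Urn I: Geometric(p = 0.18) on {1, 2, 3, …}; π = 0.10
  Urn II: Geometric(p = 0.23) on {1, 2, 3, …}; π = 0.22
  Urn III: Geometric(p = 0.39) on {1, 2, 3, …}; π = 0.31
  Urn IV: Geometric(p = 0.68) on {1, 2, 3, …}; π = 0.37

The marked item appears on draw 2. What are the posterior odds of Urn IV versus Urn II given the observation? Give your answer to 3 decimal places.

2.066

Posterior odds = (π_i f_i(x)) / (π_j f_j(x)); the normalising sum cancels.
Geometric probabilities:
  p_I = 0.1476
  p_II = 0.1771
  p_III = 0.2379
  p_IV = 0.2176
0.080512 / 0.038962 ≈ 2.066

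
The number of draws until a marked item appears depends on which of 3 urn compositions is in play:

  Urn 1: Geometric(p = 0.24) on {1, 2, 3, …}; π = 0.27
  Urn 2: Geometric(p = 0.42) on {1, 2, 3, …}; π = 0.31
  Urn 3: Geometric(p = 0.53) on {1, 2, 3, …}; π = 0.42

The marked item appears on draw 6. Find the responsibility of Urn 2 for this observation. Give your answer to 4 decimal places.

0.2841

Apply Bayes' rule: the posterior for each component is proportional to its prior times its likelihood at x.
Component likelihoods at x = 6:
  L_1 = 0.0608526
  L_2 = 0.027567
  L_3 = 0.0121553
Unnormalised posteriors:
  P(Z=1)·L_1 = 0.27 × 0.0608526 = 0.0164302
  P(Z=2)·L_2 = 0.31 × 0.027567 = 0.00854577
  P(Z=3)·L_3 = 0.42 × 0.0121553 = 0.00510522
Marginal: 0.0164302 + 0.00854577 + 0.00510522 = 0.0300812
So the posterior for Urn 2 is 0.00854577 / 0.0300812 ≈ 0.2841.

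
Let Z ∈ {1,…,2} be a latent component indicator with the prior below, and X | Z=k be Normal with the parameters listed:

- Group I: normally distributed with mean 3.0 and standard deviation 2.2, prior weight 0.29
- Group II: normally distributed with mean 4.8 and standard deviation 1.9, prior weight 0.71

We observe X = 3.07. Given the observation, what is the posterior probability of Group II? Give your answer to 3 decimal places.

0.652

Posterior ∝ prior × likelihood, so P(k | x) ∝ w_k f_k(x); normalise over all components.
Normal densities:
  p_I = (1/(2.2·√(2π)))·exp(−(3.07−3.0)²/(2·2.2²)) = 0.181337·exp(-0.00051) = 0.181246
  p_II = (1/(1.9·√(2π)))·exp(−(3.07−4.8)²/(2·1.9²)) = 0.209970·exp(-0.41453) = 0.138717
Multiply by the mixture weights:
  w_I·p_I = 0.29 × 0.181246 = 0.0525612
  w_II·p_II = 0.71 × 0.138717 = 0.0984889
Sum: 0.0525612 + 0.0984889 = 0.15105
So the posterior for Group II is 0.0984889 / 0.15105 ≈ 0.652.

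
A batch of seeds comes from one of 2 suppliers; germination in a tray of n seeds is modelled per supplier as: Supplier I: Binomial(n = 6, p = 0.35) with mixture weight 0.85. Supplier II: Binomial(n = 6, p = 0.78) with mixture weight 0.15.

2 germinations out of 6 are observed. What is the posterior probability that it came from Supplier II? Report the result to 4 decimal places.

0.0114

The responsibility of component k is w_k f_k(x) divided by Σ_j w_j f_j(x).
Evaluate each component's likelihood at the observed value:
  f_I = 0.328005
  f_II = 0.0213782
Prior × likelihood for each component:
  w_I·f_I = 0.85 × 0.328005 = 0.278804
  w_II·f_II = 0.15 × 0.0213782 = 0.00320673
Denominator: 0.278804 + 0.00320673 = 0.282011
P(Supplier II | 2 germinations out of 6) = 0.00320673 / 0.282011 ≈ 0.0114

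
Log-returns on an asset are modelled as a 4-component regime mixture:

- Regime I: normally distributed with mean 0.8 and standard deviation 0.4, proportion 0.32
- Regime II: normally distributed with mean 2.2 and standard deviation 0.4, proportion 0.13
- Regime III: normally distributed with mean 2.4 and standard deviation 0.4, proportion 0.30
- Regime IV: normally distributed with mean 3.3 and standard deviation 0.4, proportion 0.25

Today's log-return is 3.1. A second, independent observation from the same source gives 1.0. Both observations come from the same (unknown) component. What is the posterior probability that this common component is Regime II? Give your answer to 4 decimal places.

Posterior ∝ prior × likelihood, so P(k | x) ∝ π_k f_k(x); normalise over all components.
Since both observations come from the same component, the likelihood for component k is f_k(x₁)·f_k(x₂).
  L_I = [(1/(0.4·√(2π)))·exp(−(3.1−0.8)²/(2·0.4²)) = 0.997356·exp(-16.53125) = 6.59811e-08] × [0.880163] = 5.80741e-08
  L_II = [(1/(0.4·√(2π)))·exp(−(3.1−2.2)²/(2·0.4²)) = 0.997356·exp(-2.53125) = 0.0793491] × [0.0110796] = 0.000879158
  L_III = [(1/(0.4·√(2π)))·exp(−(3.1−2.4)²/(2·0.4²)) = 0.997356·exp(-1.53125) = 0.215693] × [0.00218171] = 0.00047058
  L_IV = [(1/(0.4·√(2π)))·exp(−(3.1−3.3)²/(2·0.4²)) = 0.997356·exp(-0.12500) = 0.880163] × [6.59811e-08] = 5.80741e-08
Unnormalised posteriors:
  π_I·L_I = 0.32 × 5.80741e-08 = 1.85837e-08
  π_II·L_II = 0.13 × 0.000879158 = 0.000114291
  π_III·L_III = 0.30 × 0.00047058 = 0.000141174
  π_IV·L_IV = 0.25 × 5.80741e-08 = 1.45185e-08
Normaliser: 1.85837e-08 + 0.000114291 + 0.000141174 + 1.45185e-08 = 0.000255498
Responsibility of Regime II: 0.000114291 / 0.000255498 ≈ 0.4473

0.4473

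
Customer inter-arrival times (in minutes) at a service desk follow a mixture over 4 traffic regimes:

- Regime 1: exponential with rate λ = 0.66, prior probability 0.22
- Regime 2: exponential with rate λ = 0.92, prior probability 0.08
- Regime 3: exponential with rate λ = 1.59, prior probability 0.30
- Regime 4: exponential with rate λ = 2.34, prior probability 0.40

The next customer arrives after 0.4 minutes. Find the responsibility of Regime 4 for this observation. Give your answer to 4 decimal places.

Apply Bayes' rule: the posterior for each component is proportional to its prior times its likelihood at x.
Evaluate each component's likelihood at the observed value:
  p_1 = 0.66·e^(−0.66·0.4) = 0.66·e^(−0.2640) = 0.506863
  p_2 = 0.92·e^(−0.92·0.4) = 0.92·e^(−0.3680) = 0.636748
  p_3 = 1.59·e^(−1.59·0.4) = 1.59·e^(−0.6360) = 0.841755
  p_4 = 2.34·e^(−2.34·0.4) = 2.34·e^(−0.9360) = 0.917733
Weight by the priors:
  π_1·p_1 = 0.22 × 0.506863 = 0.11151
  π_2·p_2 = 0.08 × 0.636748 = 0.0509398
  π_3·p_3 = 0.30 × 0.841755 = 0.252527
  π_4·p_4 = 0.40 × 0.917733 = 0.367093
Sum: 0.11151 + 0.0509398 + 0.252527 + 0.367093 = 0.782069
So the posterior for Regime 4 is 0.367093 / 0.782069 ≈ 0.4694.

0.4694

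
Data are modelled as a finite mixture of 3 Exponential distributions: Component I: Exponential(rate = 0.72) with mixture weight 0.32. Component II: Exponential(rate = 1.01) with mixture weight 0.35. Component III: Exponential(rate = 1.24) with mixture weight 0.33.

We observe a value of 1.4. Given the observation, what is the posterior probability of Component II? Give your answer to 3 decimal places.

0.355

Posterior ∝ prior × likelihood, so P(k | x) ∝ w_k f_k(x); normalise over all components.
Component likelihoods at x = 1.4:
  f_I = 0.262763
  f_II = 0.2456
  f_III = 0.218518
Weight by the priors:
  w_I·f_I = 0.32 × 0.262763 = 0.0840841
  w_II·f_II = 0.35 × 0.2456 = 0.0859601
  w_III·f_III = 0.33 × 0.218518 = 0.0721108
Marginal: 0.0840841 + 0.0859601 + 0.0721108 = 0.242155
So the posterior for Component II is 0.0859601 / 0.242155 ≈ 0.355.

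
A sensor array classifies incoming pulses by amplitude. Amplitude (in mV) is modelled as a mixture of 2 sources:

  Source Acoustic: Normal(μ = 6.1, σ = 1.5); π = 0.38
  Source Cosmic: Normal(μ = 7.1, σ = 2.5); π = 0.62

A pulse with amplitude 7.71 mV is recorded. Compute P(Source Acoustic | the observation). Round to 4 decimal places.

0.3717

P(component k | x) = π_k·f_k(x) / marginal(x), where marginal(x) = Σ_j π_j·f_j(x).
Normal densities:
  L_Acoustic = (1/(1.5·√(2π)))·exp(−(7.71−6.1)²/(2·1.5²)) = 0.265962·exp(-0.57602) = 0.149505
  L_Cosmic = (1/(2.5·√(2π)))·exp(−(7.71−7.1)²/(2·2.5²)) = 0.159577·exp(-0.02977) = 0.154897
Unnormalised posteriors:
  π_Acoustic·L_Acoustic = 0.38 × 0.149505 = 0.0568119
  π_Cosmic·L_Cosmic = 0.62 × 0.154897 = 0.0960359
Normaliser: 0.0568119 + 0.0960359 = 0.152848
So the posterior for Source Acoustic is 0.0568119 / 0.152848 ≈ 0.3717.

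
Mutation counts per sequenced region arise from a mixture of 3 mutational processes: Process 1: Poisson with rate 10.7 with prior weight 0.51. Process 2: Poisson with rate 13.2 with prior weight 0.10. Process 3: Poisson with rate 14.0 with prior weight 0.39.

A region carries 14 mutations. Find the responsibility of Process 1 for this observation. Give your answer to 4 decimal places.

0.3969

P(component k | x) = w_k·f_k(x) / marginal(x), where marginal(x) = Σ_j w_j·f_j(x).
Component likelihoods at x = 14 mutations:
  L_1 = 0.0666828
  L_2 = 0.1035
  L_3 = 0.105989
Unnormalised posteriors:
  w_1·L_1 = 0.51 × 0.0666828 = 0.0340082
  w_2·L_2 = 0.10 × 0.1035 = 0.01035
  w_3·L_3 = 0.39 × 0.105989 = 0.0413358
Denominator: 0.0340082 + 0.01035 + 0.0413358 = 0.085694
Responsibility of Process 1: 0.0340082 / 0.085694 ≈ 0.3969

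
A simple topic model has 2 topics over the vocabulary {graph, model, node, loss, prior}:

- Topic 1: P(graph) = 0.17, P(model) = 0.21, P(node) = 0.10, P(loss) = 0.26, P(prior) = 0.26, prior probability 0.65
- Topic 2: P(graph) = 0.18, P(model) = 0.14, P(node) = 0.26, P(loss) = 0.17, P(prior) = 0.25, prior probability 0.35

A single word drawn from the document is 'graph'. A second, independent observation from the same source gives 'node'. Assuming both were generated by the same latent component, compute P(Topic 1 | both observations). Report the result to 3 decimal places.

0.403

Apply Bayes' rule: the posterior for each component is proportional to its prior times its likelihood at x.
Since both observations come from the same component, the likelihood for component k is f_k(x₁)·f_k(x₂).
  f_1 = [P(graph | comp) = 0.17] × [0.1] = 0.017
  f_2 = [P(graph | comp) = 0.18] × [0.26] = 0.0468
Multiply by the mixture weights:
  π_1·f_1 = 0.65 × 0.017 = 0.01105
  π_2·f_2 = 0.35 × 0.0468 = 0.01638
Marginal: 0.01105 + 0.01638 = 0.02743
Responsibility of Topic 1: 0.01105 / 0.02743 ≈ 0.403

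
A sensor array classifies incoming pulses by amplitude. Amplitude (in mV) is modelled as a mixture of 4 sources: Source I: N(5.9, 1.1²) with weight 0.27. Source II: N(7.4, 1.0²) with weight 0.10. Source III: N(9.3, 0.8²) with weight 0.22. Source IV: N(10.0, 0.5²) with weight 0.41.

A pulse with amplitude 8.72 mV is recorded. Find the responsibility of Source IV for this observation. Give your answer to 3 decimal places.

Apply Bayes' rule: the posterior for each component is proportional to its prior times its likelihood at x.
Evaluate each component's likelihood at the observed value:
  f_I = 0.0135636
  f_II = 0.166937
  f_III = 0.383426
  f_IV = 0.0301192
Prior × likelihood for each component:
  π_I·f_I = 0.27 × 0.0135636 = 0.00366218
  π_II·f_II = 0.10 × 0.166937 = 0.0166937
  π_III·f_III = 0.22 × 0.383426 = 0.0843538
  π_IV·f_IV = 0.41 × 0.0301192 = 0.0123489
Denominator: 0.00366218 + 0.0166937 + 0.0843538 + 0.0123489 = 0.117059
So the posterior for Source IV is 0.0123489 / 0.117059 ≈ 0.105.

0.105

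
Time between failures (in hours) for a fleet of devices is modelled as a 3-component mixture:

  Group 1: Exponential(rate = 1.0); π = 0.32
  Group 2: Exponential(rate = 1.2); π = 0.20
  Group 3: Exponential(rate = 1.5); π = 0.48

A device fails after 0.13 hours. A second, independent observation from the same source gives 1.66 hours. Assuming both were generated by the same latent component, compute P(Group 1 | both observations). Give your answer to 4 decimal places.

P(component k | x) = π_k·f_k(x) / marginal(x), where marginal(x) = Σ_j π_j·f_j(x).
Since both observations come from the same component, the likelihood for component k is f_k(x₁)·f_k(x₂).
  L_1 = [0.878095] × [0.190139] = 0.16696
  L_2 = [1.02667] × [0.163707] = 0.168073
  L_3 = [1.23425] × [0.124365] = 0.153498
Multiply by the mixture weights:
  π_1·L_1 = 0.32 × 0.16696 = 0.0534273
  π_2·L_2 = 0.20 × 0.168073 = 0.0336146
  π_3·L_3 = 0.48 × 0.153498 = 0.0736789
Denominator: 0.0534273 + 0.0336146 + 0.0736789 = 0.160721
So the posterior for Group 1 is 0.0534273 / 0.160721 ≈ 0.3324.

0.3324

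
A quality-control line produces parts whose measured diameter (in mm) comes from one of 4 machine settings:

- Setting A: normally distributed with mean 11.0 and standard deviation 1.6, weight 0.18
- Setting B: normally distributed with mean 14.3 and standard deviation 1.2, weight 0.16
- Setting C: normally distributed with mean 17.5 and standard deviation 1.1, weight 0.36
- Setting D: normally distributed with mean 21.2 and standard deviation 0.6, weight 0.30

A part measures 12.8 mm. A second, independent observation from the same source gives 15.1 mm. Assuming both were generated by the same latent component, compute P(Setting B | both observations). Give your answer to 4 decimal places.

P(component k | x) = π_k·f_k(x) / marginal(x), where marginal(x) = Σ_j π_j·f_j(x).
Since both observations come from the same component, the likelihood for component k is f_k(x₁)·f_k(x₂).
  p_A = [0.132423] × [0.00935218] = 0.00123844
  p_B = [0.152208] × [0.266207] = 0.0405187
  p_C = [3.93762e-05] × [0.0335602] = 1.32148e-06
  p_D = [1.82768e-43] × [2.38879e-23] = 4.36595e-66
Prior × likelihood for each component:
  π_A·p_A = 0.18 × 0.00123844 = 0.00022292
  π_B·p_B = 0.16 × 0.0405187 = 0.00648299
  π_C·p_C = 0.36 × 1.32148e-06 = 4.75731e-07
  π_D·p_D = 0.30 × 4.36595e-66 = 1.30978e-66
Denominator: 0.00022292 + 0.00648299 + 4.75731e-07 + 1.30978e-66 = 0.00670638
So the posterior for Setting B is 0.00648299 / 0.00670638 ≈ 0.9667.

0.9667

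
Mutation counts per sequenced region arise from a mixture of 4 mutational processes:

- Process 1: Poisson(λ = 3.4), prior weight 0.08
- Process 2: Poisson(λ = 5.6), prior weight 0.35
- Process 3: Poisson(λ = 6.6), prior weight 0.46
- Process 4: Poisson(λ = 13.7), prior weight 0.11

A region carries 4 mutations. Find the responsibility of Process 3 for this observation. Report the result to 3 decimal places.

0.421

The responsibility of component k is w_k f_k(x) divided by Σ_j w_j f_j(x).
Component likelihoods at x = 4 mutations:
  L_1 = e^(−3.4)·3.4^4/4! = 0.185825
  L_2 = e^(−5.6)·5.6^4/4! = 0.151528
  L_3 = e^(−6.6)·6.6^4/4! = 0.107553
  L_4 = e^(−13.7)·13.7^4/4! = 0.00164754
Weight by the priors:
  w_1·L_1 = 0.08 × 0.185825 = 0.014866
  w_2·L_2 = 0.35 × 0.151528 = 0.0530347
  w_3·L_3 = 0.46 × 0.107553 = 0.0494742
  w_4·L_4 = 0.11 × 0.00164754 = 0.00018123
Evidence: 0.014866 + 0.0530347 + 0.0494742 + 0.00018123 = 0.117556
P(Process 3 | the observation) ≈ 0.421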